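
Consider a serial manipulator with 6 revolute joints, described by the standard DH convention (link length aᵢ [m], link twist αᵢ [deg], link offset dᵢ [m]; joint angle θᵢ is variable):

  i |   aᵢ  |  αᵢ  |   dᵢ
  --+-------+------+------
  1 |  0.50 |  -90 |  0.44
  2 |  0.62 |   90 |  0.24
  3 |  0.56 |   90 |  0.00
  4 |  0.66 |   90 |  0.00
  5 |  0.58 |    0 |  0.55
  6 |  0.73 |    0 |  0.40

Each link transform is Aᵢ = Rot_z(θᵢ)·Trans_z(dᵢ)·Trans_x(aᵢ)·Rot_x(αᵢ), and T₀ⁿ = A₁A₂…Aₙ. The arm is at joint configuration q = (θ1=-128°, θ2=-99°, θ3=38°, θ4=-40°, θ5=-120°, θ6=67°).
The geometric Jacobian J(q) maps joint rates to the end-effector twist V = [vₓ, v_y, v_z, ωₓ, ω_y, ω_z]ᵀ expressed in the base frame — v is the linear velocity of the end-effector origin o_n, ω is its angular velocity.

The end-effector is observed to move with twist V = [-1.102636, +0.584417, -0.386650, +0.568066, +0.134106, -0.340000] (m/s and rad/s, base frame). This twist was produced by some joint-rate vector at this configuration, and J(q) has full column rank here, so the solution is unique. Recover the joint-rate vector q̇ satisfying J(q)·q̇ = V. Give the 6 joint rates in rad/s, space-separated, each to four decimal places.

o_n = [0.1111, -2.2060, 1.0308]
J₁: ẑ×o_n = [2.2060, 0.1111, -0.0000], ω = ẑ
J2: z=[0.7880, -0.6157, 0.0000] o=[-0.3078, -0.3940, 0.4400] → [-0.3637, -0.4655, -1.1700, 0.7880, -0.6157, 0.0000]
J3: z=[0.6081, 0.7783, -0.1564] o=[-0.0590, -0.4653, 1.0524] → [-0.2891, -0.0135, -1.1909, 0.6081, 0.7783, -0.1564]
J4: z=[-0.5617, 0.5610, 0.6081] o=[0.2552, -0.6232, 1.4882] → [0.7058, -0.3445, 0.9698, -0.5617, 0.5610, 0.6081]
J5: z=[-0.8264, -0.4150, -0.3805] o=[0.2809, -1.0959, 1.9481] → [-0.0416, -0.6936, 0.8470, -0.8264, -0.4150, -0.3805]
J6: z=[-0.8264, -0.4150, -0.3805] o=[0.0972, -1.3983, 1.2313] → [-0.2241, -0.1711, 0.6734, -0.8264, -0.4150, -0.3805]
q̇ = J⁺·V = [-0.5250, -0.2610, -0.2770, -0.3370, -0.4700, -0.4410]

-0.5250 -0.2610 -0.2770 -0.3370 -0.4700 -0.4410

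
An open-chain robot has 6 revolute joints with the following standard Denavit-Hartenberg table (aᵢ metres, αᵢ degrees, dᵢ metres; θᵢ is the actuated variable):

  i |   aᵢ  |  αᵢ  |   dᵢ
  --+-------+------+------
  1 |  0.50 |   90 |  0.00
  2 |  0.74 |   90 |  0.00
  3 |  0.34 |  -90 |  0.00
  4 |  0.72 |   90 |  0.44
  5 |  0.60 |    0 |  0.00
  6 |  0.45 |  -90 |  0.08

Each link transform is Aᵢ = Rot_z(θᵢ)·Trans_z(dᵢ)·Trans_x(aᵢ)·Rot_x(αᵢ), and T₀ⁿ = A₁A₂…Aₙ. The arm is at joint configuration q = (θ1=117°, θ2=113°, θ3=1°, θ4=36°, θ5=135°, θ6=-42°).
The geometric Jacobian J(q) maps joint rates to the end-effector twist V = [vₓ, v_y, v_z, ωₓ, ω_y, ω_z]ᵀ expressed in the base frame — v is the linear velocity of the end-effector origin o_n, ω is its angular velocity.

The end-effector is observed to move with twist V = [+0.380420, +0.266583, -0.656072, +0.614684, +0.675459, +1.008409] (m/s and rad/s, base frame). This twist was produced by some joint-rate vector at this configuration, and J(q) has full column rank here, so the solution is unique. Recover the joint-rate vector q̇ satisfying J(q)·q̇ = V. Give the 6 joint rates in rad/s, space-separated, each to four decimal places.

0.7270 0.7230 0.2210 0.1290 -0.6080 0.8380

o_n = [1.2274, 0.5075, 1.1817]
J₁: ẑ×o_n = [-0.5075, 1.2274, 0.0000], ω = ẑ
J2: z=[0.8910, 0.4540, 0.0000] o=[-0.2270, 0.4455, 0.0000] → [0.5365, -1.0529, -0.6051, 0.8910, 0.4540, 0.0000]
J3: z=[-0.4179, 0.8202, 0.3907] o=[-0.0957, 0.1879, 0.6812] → [0.2857, 0.7262, -1.2188, -0.4179, 0.8202, 0.3907]
J4: z=[0.8878, 0.4600, -0.0161] o=[-0.0301, 0.0722, 0.9941] → [0.0933, -0.1868, -0.1921, 0.8878, 0.4600, -0.0161]
J5: z=[-0.2247, 0.4636, 0.8571] o=[0.6497, -0.2706, 1.3578] → [-0.7485, 0.4556, -0.4427, -0.2247, 0.4636, 0.8571]
J6: z=[-0.2247, 0.4636, 0.8571] o=[0.8559, 0.2458, 1.1325] → [-0.2014, 0.3295, -0.2310, -0.2247, 0.4636, 0.8571]
q̇ = J⁺·V = [0.7270, 0.7230, 0.2210, 0.1290, -0.6080, 0.8380]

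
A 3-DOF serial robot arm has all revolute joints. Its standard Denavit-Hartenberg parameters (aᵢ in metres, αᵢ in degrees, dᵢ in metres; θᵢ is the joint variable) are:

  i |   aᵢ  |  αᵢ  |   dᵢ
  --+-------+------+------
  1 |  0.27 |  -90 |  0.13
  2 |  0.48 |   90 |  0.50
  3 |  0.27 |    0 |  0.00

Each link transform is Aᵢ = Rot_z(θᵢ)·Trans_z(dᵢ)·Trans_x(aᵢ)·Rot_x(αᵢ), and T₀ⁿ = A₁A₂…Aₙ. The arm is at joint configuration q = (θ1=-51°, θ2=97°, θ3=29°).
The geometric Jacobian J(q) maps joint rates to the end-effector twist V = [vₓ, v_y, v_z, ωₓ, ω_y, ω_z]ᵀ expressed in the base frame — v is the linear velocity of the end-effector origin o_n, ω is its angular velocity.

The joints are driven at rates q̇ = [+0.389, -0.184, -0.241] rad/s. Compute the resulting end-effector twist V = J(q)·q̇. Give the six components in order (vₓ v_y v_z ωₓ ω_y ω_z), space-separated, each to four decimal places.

-0.0635 0.1010 -0.0474 -0.2935 0.0701 0.4184

o_n = [0.6053, 0.2550, -0.5808]
J₁: ẑ×o_n = [-0.2550, 0.6053, 0.0000], ω = ẑ
J2: z=[0.7771, 0.6293, 0.0000] o=[0.1699, -0.2098, 0.1300] → [-0.4473, 0.5524, 0.0873, 0.7771, 0.6293, 0.0000]
J3: z=[0.6246, -0.7714, -0.1219] o=[0.5217, 0.1503, -0.3464] → [0.1936, 0.1362, 0.1299, 0.6246, -0.7714, -0.1219]
V = J·q̇ = [-0.0635, 0.1010, -0.0474, -0.2935, 0.0701, 0.4184]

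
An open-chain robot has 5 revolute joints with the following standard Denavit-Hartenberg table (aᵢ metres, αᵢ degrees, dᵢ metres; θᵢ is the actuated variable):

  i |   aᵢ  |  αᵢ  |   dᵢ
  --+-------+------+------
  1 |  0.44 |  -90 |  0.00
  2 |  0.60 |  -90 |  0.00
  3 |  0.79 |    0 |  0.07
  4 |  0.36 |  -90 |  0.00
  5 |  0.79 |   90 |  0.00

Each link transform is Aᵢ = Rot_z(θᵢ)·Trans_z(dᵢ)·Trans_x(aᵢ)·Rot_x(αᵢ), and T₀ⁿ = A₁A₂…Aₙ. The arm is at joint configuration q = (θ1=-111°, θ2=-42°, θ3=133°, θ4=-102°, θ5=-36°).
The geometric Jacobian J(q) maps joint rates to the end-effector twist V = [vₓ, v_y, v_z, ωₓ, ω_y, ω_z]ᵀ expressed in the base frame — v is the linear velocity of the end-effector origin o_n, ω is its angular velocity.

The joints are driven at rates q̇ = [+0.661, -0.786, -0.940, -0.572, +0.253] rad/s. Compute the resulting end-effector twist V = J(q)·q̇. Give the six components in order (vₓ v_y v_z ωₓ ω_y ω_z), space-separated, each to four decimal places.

1.0550 -2.0117 1.8886 -0.5390 1.3943 1.6974

o_n = [-1.5500, -0.9898, 0.2169]
J₁: ẑ×o_n = [0.9898, -1.5500, 0.0000], ω = ẑ
J2: z=[0.9336, -0.3584, 0.0000] o=[-0.1577, -0.4108, 0.0000] → [-0.0777, -0.2025, -1.0395, 0.9336, -0.3584, 0.0000]
J3: z=[-0.2398, -0.6247, -0.7431] o=[-0.3175, -0.8270, 0.4015] → [-0.0056, 0.8717, -0.7309, -0.2398, -0.6247, -0.7431]
J4: z=[-0.2398, -0.6247, -0.7431] o=[-0.7302, -0.2899, -0.0111] → [-0.6625, 0.6639, -0.3443, -0.2398, -0.6247, -0.7431]
J5: z=[-0.6631, 0.6645, -0.3446] o=[-0.9854, -0.4376, 0.1954] → [-0.1760, 0.2088, 0.7413, -0.6631, 0.6645, -0.3446]
V = J·q̇ = [1.0550, -2.0117, 1.8886, -0.5390, 1.3943, 1.6974]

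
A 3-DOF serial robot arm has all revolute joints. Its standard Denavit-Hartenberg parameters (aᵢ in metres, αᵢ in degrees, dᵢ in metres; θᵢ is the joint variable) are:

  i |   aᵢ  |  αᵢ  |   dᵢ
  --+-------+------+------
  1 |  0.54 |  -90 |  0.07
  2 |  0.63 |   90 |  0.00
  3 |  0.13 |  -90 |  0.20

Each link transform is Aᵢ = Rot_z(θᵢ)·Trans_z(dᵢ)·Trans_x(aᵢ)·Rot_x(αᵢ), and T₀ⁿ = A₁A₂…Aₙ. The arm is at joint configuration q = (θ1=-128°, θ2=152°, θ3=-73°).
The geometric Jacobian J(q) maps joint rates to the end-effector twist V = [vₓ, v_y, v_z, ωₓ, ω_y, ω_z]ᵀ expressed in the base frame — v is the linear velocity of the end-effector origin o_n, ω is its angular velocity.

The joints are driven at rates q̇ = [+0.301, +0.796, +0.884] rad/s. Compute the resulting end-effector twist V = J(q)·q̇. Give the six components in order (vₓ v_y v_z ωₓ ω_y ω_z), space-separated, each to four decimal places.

o_n = [-0.1251, 0.0418, -0.4202]
J₁: ẑ×o_n = [-0.0418, -0.1251, 0.0000], ω = ẑ
J2: z=[0.7880, -0.6157, 0.0000] o=[-0.3325, -0.4255, 0.0700] → [0.3018, 0.3863, 0.4959, 0.7880, -0.6157, 0.0000]
J3: z=[-0.2890, -0.3699, -0.8829] o=[0.0100, 0.0128, -0.2258] → [0.0975, 0.0631, -0.0584, -0.2890, -0.3699, -0.8829]
V = J·q̇ = [0.3139, 0.3256, 0.3432, 0.3717, -0.8171, -0.4795]

0.3139 0.3256 0.3432 0.3717 -0.8171 -0.4795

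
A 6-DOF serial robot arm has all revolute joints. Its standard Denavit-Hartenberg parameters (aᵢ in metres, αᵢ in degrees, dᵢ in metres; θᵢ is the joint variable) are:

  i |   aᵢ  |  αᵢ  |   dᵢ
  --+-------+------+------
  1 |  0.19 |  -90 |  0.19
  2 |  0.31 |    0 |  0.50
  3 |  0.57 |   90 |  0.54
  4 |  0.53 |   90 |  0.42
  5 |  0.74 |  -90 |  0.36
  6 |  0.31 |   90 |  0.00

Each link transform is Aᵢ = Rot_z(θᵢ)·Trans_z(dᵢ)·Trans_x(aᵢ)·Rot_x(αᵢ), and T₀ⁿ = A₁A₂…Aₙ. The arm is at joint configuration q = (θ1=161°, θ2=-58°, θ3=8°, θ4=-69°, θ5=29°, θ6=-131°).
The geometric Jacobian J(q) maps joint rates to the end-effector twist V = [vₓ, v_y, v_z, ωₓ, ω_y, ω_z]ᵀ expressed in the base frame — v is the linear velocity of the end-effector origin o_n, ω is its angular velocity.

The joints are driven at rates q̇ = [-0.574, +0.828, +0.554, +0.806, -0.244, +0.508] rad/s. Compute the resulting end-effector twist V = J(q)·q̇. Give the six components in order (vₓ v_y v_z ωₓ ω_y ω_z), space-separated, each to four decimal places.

-1.5458 0.9487 0.8951 0.2675 -1.8894 0.3366

o_n = [-0.0350, 0.1240, 1.1763]
J₁: ẑ×o_n = [-0.1240, -0.0350, 0.0000], ω = ẑ
J2: z=[-0.3256, -0.9455, 0.0000] o=[-0.1796, 0.0619, 0.1900] → [-0.9326, 0.3211, 0.1166, -0.3256, -0.9455, 0.0000]
J3: z=[-0.3256, -0.9455, 0.0000] o=[-0.4978, -0.3574, 0.4529] → [-0.6840, 0.2355, 0.2809, -0.3256, -0.9455, 0.0000]
J4: z=[0.7243, -0.2494, 0.6428] o=[-1.0200, -0.7487, 0.8895] → [-0.6325, 0.4255, 0.8777, 0.7243, -0.2494, 0.6428]
J5: z=[0.6841, 0.1435, -0.7152] o=[-0.6701, -0.3459, 1.3050] → [0.3175, -0.3662, 0.2303, 0.6841, 0.1435, -0.7152]
J6: z=[0.5917, -0.6824, 0.4291] o=[-0.1083, 0.2362, 1.4558] → [0.2389, 0.1969, -0.0164, 0.5917, -0.6824, 0.4291]
V = J·q̇ = [-1.5458, 0.9487, 0.8951, 0.2675, -1.8894, 0.3366]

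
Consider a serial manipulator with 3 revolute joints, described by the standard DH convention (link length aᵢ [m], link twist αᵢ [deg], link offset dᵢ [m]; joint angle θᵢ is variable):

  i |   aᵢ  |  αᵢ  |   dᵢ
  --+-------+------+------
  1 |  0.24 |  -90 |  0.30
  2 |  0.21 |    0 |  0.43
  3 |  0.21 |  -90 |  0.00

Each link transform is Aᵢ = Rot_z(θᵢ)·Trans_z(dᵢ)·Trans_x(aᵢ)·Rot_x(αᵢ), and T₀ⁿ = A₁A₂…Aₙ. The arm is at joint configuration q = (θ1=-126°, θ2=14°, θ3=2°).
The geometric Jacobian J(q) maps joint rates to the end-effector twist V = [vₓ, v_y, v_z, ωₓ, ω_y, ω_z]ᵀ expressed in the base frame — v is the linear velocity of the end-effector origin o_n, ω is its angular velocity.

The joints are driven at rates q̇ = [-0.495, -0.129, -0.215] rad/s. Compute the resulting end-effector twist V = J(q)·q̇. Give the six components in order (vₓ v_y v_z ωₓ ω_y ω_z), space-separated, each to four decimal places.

-0.3992 -0.0058 0.0957 -0.2783 0.2022 -0.4950

o_n = [-0.0316, -0.7751, 0.1913]
J₁: ẑ×o_n = [0.7751, -0.0316, 0.0000], ω = ẑ
J2: z=[0.8090, -0.5878, 0.0000] o=[-0.1411, -0.1942, 0.3000] → [0.0639, 0.0879, -0.4056, 0.8090, -0.5878, 0.0000]
J3: z=[0.8090, -0.5878, 0.0000] o=[0.0870, -0.6118, 0.2492] → [0.0340, 0.0468, -0.2019, 0.8090, -0.5878, 0.0000]
V = J·q̇ = [-0.3992, -0.0058, 0.0957, -0.2783, 0.2022, -0.4950]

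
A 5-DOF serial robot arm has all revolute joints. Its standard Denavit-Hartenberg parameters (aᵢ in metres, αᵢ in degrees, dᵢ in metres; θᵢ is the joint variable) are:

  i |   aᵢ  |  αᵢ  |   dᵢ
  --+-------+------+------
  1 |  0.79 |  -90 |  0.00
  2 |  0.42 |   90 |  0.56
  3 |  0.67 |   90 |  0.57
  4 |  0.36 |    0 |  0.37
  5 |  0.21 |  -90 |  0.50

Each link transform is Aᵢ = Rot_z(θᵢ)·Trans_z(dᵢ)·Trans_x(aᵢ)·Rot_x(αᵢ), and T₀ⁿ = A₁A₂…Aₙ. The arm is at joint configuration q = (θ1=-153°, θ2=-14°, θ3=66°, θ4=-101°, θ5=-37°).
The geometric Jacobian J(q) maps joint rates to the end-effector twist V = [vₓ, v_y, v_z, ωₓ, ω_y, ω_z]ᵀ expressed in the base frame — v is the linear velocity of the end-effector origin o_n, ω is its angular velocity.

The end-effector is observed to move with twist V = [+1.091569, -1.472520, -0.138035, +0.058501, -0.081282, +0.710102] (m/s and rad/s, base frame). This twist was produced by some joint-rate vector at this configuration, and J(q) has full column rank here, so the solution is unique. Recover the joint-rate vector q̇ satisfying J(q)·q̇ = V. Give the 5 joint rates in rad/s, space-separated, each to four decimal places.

0.7510 0.0880 -0.0360 0.7730 -0.8000

o_n = [-1.6160, -1.5113, 0.4115]
J₁: ẑ×o_n = [1.5113, -1.6160, 0.0000], ω = ẑ
J2: z=[0.4540, -0.8910, 0.0000] o=[-0.7039, -0.3587, 0.0000] → [-0.3667, -0.1868, -1.3360, 0.4540, -0.8910, 0.0000]
J3: z=[0.2156, 0.1098, 0.9703] o=[-0.8128, -1.0426, 0.1016] → [0.4888, -0.8462, -0.0128, 0.2156, 0.1098, 0.9703]
J4: z=[-0.9745, -0.0400, 0.2210] o=[-0.6476, -1.6454, 0.7206] → [-0.0173, -0.5152, -0.1695, -0.9745, -0.0400, 0.2210]
J5: z=[-0.9745, -0.0400, 0.2210] o=[-1.0887, -1.6308, 0.4527] → [-0.0248, -0.1567, -0.1376, -0.9745, -0.0400, 0.2210]
q̇ = J⁺·V = [0.7510, 0.0880, -0.0360, 0.7730, -0.8000]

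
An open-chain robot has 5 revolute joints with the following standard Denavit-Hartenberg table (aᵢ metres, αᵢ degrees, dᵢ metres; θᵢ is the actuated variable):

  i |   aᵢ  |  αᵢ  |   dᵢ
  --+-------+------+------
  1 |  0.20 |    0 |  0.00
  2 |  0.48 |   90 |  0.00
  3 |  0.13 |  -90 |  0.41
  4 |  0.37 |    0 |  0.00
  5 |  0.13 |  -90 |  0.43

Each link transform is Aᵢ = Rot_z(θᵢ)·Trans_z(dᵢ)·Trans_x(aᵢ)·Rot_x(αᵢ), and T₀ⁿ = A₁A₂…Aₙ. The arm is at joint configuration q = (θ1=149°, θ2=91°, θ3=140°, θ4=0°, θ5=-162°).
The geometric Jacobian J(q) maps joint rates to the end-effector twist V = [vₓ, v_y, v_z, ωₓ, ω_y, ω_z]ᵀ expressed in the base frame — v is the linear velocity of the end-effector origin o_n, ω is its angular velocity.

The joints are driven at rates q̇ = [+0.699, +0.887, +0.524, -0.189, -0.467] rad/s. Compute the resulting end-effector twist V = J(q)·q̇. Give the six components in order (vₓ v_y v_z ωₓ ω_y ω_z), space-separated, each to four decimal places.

o_n = [-0.5189, 0.4015, -0.0875]
J₁: ẑ×o_n = [-0.4015, -0.5189, 0.0000], ω = ẑ
J2: z=[0.0000, 0.0000, 1.0000] o=[-0.1714, 0.1030, 0.0000] → [-0.2984, -0.3475, 0.0000, 0.0000, 0.0000, 1.0000]
J3: z=[-0.8660, 0.5000, 0.0000] o=[-0.4114, -0.3127, 0.0000] → [-0.0437, -0.0758, -0.5647, -0.8660, 0.5000, 0.0000]
J4: z=[0.3214, 0.5567, -0.7660] o=[-0.7167, -0.0214, 0.0836] → [0.2287, -0.0965, 0.0258, 0.3214, 0.5567, -0.7660]
J5: z=[0.3214, 0.5567, -0.7660] o=[-0.5750, 0.2240, 0.3214] → [-0.0917, 0.0885, 0.0258, 0.3214, 0.5567, -0.7660]
V = J·q̇ = [-0.5687, -0.7337, -0.3128, -0.6646, -0.1032, 2.0885]

-0.5687 -0.7337 -0.3128 -0.6646 -0.1032 2.0885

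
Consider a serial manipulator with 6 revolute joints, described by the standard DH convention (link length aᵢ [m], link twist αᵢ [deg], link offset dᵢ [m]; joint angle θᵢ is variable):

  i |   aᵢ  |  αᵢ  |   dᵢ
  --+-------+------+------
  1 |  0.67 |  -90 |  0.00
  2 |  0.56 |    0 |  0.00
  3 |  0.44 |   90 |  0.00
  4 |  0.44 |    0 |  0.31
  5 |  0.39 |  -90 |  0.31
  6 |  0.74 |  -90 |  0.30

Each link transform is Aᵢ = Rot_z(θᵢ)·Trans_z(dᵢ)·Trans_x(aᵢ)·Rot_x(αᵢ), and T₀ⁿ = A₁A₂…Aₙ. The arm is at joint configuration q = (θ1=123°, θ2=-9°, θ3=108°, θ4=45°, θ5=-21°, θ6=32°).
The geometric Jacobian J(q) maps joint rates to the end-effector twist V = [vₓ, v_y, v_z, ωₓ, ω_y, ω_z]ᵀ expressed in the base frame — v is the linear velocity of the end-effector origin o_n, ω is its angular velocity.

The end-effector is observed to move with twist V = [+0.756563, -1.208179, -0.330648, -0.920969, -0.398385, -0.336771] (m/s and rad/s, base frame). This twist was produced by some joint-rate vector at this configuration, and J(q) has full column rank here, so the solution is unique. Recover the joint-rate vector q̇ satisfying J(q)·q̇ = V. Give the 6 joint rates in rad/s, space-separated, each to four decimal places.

-0.2180 0.8630 0.3310 0.3270 -0.1430 -0.2240

o_n = [-1.4938, 0.4659, -1.4875]
J₁: ẑ×o_n = [-0.4659, -1.4938, 0.0000], ω = ẑ
J2: z=[-0.8387, -0.5446, 0.0000] o=[-0.3649, 0.5619, 0.0000] → [0.8102, -1.2476, -0.5343, -0.8387, -0.5446, 0.0000]
J3: z=[-0.8387, -0.5446, 0.0000] o=[-0.6662, 1.0258, 0.0876] → [0.8579, -1.3210, 0.0188, -0.8387, -0.5446, 0.0000]
J4: z=[-0.5379, 0.8283, -0.1564] o=[-0.6287, 0.9681, -0.3470] → [-1.0233, -0.4782, 0.9868, -0.5379, 0.8283, -0.1564]
J5: z=[-0.5379, 0.8283, -0.1564] o=[-1.0298, 1.0146, -0.7028] → [-0.7359, -0.3496, 0.6795, -0.5379, 0.8283, -0.1564]
J6: z=[-0.8008, -0.4442, 0.4017] o=[-1.2993, 1.1382, -1.1032] → [0.4408, -0.3860, 0.4520, -0.8008, -0.4442, 0.4017]
q̇ = J⁺·V = [-0.2180, 0.8630, 0.3310, 0.3270, -0.1430, -0.2240]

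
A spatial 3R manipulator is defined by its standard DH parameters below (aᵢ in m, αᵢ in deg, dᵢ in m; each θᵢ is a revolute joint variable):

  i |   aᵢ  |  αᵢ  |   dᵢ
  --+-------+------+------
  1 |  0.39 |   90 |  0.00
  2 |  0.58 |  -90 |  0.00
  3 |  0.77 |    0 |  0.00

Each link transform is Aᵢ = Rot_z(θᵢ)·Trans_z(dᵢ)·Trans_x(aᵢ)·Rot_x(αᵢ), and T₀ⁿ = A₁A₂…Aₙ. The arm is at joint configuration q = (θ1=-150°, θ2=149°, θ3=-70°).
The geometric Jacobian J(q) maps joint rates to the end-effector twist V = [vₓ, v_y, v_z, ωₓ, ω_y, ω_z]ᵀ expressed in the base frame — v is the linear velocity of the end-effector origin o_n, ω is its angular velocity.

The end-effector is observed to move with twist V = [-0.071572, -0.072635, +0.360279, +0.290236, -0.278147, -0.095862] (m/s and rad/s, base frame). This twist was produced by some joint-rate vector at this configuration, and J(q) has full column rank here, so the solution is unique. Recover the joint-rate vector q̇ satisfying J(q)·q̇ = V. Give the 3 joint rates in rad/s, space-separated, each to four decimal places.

o_n = [-0.0735, 0.7931, 0.4344]
J₁: ẑ×o_n = [-0.7931, -0.0735, 0.0000], ω = ẑ
J2: z=[-0.5000, 0.8660, 0.0000] o=[-0.3377, -0.1950, 0.0000] → [0.3762, 0.2172, -0.7229, -0.5000, 0.8660, 0.0000]
J3: z=[0.4460, 0.2575, -0.8572] o=[0.0928, 0.0536, 0.2987] → [0.6688, 0.0820, 0.3727, 0.4460, 0.2575, -0.8572]
q̇ = J⁺·V = [0.0910, -0.3860, 0.2180]

0.0910 -0.3860 0.2180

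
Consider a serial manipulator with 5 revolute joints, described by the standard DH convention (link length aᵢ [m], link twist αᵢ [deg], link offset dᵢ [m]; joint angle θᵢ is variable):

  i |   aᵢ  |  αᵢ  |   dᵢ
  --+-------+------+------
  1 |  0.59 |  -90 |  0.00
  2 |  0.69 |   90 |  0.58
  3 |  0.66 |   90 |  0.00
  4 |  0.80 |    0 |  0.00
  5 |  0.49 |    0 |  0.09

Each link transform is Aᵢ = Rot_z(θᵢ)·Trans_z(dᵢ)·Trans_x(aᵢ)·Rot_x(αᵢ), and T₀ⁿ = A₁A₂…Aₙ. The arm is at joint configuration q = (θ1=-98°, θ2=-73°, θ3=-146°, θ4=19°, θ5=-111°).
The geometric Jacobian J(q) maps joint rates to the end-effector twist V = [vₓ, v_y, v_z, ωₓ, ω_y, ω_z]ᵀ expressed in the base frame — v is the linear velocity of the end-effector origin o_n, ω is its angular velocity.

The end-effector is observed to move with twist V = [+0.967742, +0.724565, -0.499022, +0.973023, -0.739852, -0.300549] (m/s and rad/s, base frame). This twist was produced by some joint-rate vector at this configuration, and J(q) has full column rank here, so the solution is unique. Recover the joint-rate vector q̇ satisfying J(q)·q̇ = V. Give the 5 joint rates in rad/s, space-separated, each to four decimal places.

0.1060 0.7490 -0.6900 0.3950 -0.0120

o_n = [-0.2181, -0.6329, -0.5647]
J₁: ẑ×o_n = [0.6329, -0.2181, 0.0000], ω = ẑ
J2: z=[0.9903, -0.1392, 0.0000] o=[-0.0821, -0.5843, 0.0000] → [0.0786, 0.5592, -0.0671, 0.9903, -0.1392, 0.0000]
J3: z=[0.1331, 0.9470, 0.2924] o=[0.4642, -0.8648, 0.6599] → [-1.2274, -0.0365, 0.6769, 0.1331, 0.9470, 0.2924]
J4: z=[0.8437, 0.0465, -0.5348] o=[0.1210, -0.6550, 0.1366] → [-0.0208, 0.7730, 0.0344, 0.8437, 0.0465, -0.5348]
J5: z=[0.8437, 0.0465, -0.5348] o=[-0.2377, -0.1679, -0.3870] → [-0.2569, 0.1395, -0.3932, 0.8437, 0.0465, -0.5348]
q̇ = J⁺·V = [0.1060, 0.7490, -0.6900, 0.3950, -0.0120]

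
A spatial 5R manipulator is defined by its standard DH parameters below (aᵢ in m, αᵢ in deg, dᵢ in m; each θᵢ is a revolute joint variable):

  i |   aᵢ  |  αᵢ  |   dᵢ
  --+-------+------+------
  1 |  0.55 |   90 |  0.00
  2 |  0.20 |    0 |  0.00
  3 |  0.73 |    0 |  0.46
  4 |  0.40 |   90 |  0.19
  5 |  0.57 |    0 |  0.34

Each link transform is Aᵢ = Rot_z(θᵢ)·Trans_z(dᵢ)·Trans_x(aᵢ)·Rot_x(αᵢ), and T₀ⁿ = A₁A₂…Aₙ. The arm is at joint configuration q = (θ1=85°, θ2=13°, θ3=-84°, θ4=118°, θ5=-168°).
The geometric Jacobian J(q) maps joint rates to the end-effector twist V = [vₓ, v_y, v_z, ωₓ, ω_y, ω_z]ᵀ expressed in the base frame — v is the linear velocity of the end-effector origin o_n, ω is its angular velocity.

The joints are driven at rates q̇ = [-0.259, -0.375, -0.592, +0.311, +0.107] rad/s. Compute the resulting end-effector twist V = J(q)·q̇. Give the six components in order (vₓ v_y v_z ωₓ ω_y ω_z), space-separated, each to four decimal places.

o_n = [0.6274, 1.0732, -0.9923]
J₁: ẑ×o_n = [-1.0732, 0.6274, 0.0000], ω = ẑ
J2: z=[0.9962, -0.0872, 0.0000] o=[0.0479, 0.5479, 0.0000] → [0.0865, 0.9886, 0.5738, 0.9962, -0.0872, 0.0000]
J3: z=[0.9962, -0.0872, 0.0000] o=[0.0649, 0.7420, 0.0450] → [0.0904, 1.0334, 0.3789, 0.9962, -0.0872, 0.0000]
J4: z=[0.9962, -0.0872, 0.0000] o=[0.5439, 0.9387, -0.6452] → [0.0303, 0.3458, 0.1412, 0.9962, -0.0872, 0.0000]
J5: z=[0.0637, 0.7286, -0.6820] o=[0.7569, 1.1939, -0.3527] → [-0.5484, 0.1291, 0.0867, 0.0637, 0.7286, -0.6820]
V = J·q̇ = [0.1427, -1.0236, -0.3863, -0.6467, 0.1351, -0.3320]

0.1427 -1.0236 -0.3863 -0.6467 0.1351 -0.3320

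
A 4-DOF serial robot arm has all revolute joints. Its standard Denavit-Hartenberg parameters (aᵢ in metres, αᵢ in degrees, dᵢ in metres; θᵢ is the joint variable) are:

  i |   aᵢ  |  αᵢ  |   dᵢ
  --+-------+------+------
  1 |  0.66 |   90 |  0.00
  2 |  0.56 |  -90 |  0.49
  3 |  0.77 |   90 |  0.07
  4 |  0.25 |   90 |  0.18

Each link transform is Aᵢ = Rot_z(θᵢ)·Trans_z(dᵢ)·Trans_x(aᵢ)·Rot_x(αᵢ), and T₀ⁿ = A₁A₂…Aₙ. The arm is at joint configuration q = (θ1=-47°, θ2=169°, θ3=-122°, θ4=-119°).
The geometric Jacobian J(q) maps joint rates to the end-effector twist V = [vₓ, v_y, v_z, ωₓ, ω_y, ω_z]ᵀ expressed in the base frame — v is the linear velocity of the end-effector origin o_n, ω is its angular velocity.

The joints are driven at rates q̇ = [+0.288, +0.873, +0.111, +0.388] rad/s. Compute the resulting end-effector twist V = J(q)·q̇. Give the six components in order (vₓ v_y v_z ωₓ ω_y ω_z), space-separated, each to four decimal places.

0.1328 -0.0644 0.0175 -0.2823 -0.6759 0.1163

o_n = [-0.2641, -1.1022, 0.1580]
J₁: ẑ×o_n = [1.1022, -0.2641, 0.0000], ω = ẑ
J2: z=[-0.7314, -0.6820, 0.0000] o=[0.4501, -0.4827, 0.0000] → [-0.1078, 0.1156, -0.0340, -0.7314, -0.6820, 0.0000]
J3: z=[-0.1301, 0.1395, -0.9816] o=[-0.2831, -0.4148, 0.1069] → [-0.6676, -0.0121, 0.0868, -0.1301, 0.1395, -0.9816]
J4: z=[0.9553, -0.2474, -0.1618] o=[-0.4967, -1.1434, -0.0397] → [-0.0423, -0.2266, 0.0969, 0.9553, -0.2474, -0.1618]
V = J·q̇ = [0.1328, -0.0644, 0.0175, -0.2823, -0.6759, 0.1163]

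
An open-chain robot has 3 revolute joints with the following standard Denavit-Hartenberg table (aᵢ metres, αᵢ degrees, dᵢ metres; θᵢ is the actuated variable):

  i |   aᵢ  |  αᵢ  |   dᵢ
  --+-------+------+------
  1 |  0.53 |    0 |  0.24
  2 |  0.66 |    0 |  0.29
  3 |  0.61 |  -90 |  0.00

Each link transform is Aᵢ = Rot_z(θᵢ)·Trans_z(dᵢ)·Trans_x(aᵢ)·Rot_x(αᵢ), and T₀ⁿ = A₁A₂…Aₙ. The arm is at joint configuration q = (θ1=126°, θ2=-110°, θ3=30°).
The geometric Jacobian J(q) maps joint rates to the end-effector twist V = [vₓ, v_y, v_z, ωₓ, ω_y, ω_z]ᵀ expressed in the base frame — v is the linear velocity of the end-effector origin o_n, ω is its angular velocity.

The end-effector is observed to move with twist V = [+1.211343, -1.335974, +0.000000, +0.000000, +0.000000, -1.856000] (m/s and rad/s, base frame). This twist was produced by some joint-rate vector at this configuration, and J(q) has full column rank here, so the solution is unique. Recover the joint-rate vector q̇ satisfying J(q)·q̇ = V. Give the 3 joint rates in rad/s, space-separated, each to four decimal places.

-0.4620 -0.6310 -0.7630

o_n = [0.7466, 1.0495, 0.5300]
J₁: ẑ×o_n = [-1.0495, 0.7466, 0.0000], ω = ẑ
J2: z=[0.0000, 0.0000, 1.0000] o=[-0.3115, 0.4288, 0.2400] → [-0.6207, 1.0582, 0.0000, 0.0000, 0.0000, 1.0000]
J3: z=[0.0000, 0.0000, 1.0000] o=[0.3229, 0.6107, 0.5300] → [-0.4388, 0.4237, 0.0000, 0.0000, 0.0000, 1.0000]
q̇ = J⁺·V = [-0.4620, -0.6310, -0.7630]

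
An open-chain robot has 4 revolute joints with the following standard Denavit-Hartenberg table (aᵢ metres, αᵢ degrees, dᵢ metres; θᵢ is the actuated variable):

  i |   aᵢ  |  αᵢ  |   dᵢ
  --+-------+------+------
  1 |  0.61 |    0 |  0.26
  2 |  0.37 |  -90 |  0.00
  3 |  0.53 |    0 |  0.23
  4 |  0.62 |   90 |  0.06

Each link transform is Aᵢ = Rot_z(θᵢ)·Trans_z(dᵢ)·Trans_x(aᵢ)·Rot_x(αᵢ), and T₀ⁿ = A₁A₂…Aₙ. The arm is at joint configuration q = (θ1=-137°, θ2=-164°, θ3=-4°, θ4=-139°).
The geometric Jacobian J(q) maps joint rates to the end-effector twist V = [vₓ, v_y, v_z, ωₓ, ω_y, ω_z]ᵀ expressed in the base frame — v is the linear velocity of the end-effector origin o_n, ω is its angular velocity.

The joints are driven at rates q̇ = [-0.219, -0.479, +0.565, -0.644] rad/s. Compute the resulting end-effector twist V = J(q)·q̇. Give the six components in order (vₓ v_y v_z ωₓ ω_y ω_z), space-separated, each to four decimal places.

o_n = [-0.4869, 0.0793, 0.6701]
J₁: ẑ×o_n = [-0.0793, -0.4869, 0.0000], ω = ẑ
J2: z=[0.0000, 0.0000, 1.0000] o=[-0.4461, -0.4160, 0.2600] → [-0.4953, -0.0407, 0.0000, 0.0000, 0.0000, 1.0000]
J3: z=[-0.8572, 0.5150, 0.0000] o=[-0.2556, -0.0989, 0.2600] → [0.2112, 0.3515, -0.0336, -0.8572, 0.5150, 0.0000]
J4: z=[-0.8572, 0.5150, 0.0000] o=[-0.1804, 0.4728, 0.2970] → [0.1922, 0.3198, 0.4952, -0.8572, 0.5150, 0.0000]
V = J·q̇ = [0.2502, 0.1188, -0.3378, 0.0677, -0.0407, -0.6980]

0.2502 0.1188 -0.3378 0.0677 -0.0407 -0.6980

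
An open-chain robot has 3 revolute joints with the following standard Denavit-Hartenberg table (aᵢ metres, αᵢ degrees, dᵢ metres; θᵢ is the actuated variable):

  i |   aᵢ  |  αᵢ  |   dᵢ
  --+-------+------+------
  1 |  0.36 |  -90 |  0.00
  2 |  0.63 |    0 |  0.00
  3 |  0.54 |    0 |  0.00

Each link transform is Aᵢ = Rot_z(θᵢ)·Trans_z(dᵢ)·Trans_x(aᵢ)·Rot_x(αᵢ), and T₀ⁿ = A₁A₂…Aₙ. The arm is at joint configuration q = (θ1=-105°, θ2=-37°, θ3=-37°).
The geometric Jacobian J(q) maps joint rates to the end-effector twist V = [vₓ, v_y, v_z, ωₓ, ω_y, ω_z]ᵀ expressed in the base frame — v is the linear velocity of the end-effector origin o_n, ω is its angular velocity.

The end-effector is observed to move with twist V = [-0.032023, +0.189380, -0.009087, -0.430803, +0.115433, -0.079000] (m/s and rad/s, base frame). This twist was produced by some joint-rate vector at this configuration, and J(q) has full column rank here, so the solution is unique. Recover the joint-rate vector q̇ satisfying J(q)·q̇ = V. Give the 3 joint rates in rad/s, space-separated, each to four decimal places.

-0.0790 0.1500 -0.5960

o_n = [-0.2619, -0.9775, 0.8982]
J₁: ẑ×o_n = [0.9775, -0.2619, 0.0000], ω = ẑ
J2: z=[0.9659, -0.2588, 0.0000] o=[-0.0932, -0.3477, 0.0000] → [-0.2325, -0.8676, -0.6520, 0.9659, -0.2588, 0.0000]
J3: z=[0.9659, -0.2588, 0.0000] o=[-0.2234, -0.8337, 0.3791] → [-0.1343, -0.5014, -0.1488, 0.9659, -0.2588, 0.0000]
q̇ = J⁺·V = [-0.0790, 0.1500, -0.5960]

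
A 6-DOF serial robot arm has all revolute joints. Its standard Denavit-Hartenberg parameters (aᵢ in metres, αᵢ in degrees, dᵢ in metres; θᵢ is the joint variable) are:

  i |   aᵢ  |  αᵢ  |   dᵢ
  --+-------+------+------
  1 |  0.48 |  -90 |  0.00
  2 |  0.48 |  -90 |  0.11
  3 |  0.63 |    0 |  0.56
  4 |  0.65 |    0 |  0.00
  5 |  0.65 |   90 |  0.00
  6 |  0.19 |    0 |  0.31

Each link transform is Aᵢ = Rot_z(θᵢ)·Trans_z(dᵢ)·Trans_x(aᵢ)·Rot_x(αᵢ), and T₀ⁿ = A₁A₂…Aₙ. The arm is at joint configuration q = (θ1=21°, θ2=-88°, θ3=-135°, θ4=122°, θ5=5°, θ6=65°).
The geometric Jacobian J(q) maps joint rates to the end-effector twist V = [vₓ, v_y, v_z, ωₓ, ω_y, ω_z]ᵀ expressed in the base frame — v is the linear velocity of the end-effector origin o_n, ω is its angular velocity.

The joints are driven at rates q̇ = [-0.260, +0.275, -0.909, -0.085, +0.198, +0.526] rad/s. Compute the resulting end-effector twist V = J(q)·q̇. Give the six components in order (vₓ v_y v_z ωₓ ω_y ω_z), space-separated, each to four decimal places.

0.4641 0.6345 -1.1803 -1.0303 0.4570 -0.3054

o_n = [0.7773, 1.4877, 1.3215]
J₁: ẑ×o_n = [-1.4877, 0.7773, 0.0000], ω = ẑ
J2: z=[-0.3584, 0.9336, 0.0000] o=[0.4481, 0.1720, 0.0000] → [1.2338, 0.4736, -0.7788, -0.3584, 0.9336, 0.0000]
J3: z=[0.9330, 0.3581, -0.0349] o=[0.4243, 0.2807, 0.4797] → [0.3436, -0.7978, 0.9997, 0.9330, 0.3581, -0.0349]
J4: z=[0.9330, 0.3581, -0.0349] o=[0.7727, 0.8916, 0.0150] → [0.4888, -1.2192, 0.5545, 0.9330, 0.3581, -0.0349]
J5: z=[0.9330, 0.3581, -0.0349] o=[0.7409, 1.0360, 0.6479] → [0.2570, -0.6298, 0.4084, 0.9330, 0.3581, -0.0349]
J6: z=[-0.3594, 0.9228, -0.1391] o=[0.7295, 1.1285, 1.2912] → [0.0780, 0.0043, -0.1732, -0.3594, 0.9228, -0.1391]
V = J·q̇ = [0.4641, 0.6345, -1.1803, -1.0303, 0.4570, -0.3054]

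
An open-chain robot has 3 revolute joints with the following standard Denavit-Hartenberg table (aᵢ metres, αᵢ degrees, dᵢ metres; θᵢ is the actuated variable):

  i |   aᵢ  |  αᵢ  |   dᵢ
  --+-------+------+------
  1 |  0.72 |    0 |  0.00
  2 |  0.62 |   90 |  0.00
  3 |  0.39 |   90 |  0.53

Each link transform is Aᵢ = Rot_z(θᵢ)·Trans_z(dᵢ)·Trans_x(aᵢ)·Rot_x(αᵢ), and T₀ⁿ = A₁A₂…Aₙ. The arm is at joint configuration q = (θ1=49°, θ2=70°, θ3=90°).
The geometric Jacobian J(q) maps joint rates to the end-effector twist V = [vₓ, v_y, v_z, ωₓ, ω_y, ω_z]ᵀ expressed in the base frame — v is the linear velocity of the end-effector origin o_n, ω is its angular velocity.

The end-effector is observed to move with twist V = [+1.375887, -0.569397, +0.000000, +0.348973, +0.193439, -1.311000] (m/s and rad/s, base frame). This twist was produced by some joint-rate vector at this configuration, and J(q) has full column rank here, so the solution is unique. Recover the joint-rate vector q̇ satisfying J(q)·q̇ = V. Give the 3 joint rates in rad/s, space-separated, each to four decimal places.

-0.4650 -0.8460 0.3990

o_n = [0.6353, 1.3426, 0.3900]
J₁: ẑ×o_n = [-1.3426, 0.6353, 0.0000], ω = ẑ
J2: z=[0.0000, 0.0000, 1.0000] o=[0.4724, 0.5434, 0.0000] → [-0.7992, 0.1630, 0.0000, 0.0000, 0.0000, 1.0000]
J3: z=[0.8746, 0.4848, 0.0000] o=[0.1718, 1.0857, 0.0000] → [0.1891, -0.3411, 0.0000, 0.8746, 0.4848, 0.0000]
q̇ = J⁺·V = [-0.4650, -0.8460, 0.3990]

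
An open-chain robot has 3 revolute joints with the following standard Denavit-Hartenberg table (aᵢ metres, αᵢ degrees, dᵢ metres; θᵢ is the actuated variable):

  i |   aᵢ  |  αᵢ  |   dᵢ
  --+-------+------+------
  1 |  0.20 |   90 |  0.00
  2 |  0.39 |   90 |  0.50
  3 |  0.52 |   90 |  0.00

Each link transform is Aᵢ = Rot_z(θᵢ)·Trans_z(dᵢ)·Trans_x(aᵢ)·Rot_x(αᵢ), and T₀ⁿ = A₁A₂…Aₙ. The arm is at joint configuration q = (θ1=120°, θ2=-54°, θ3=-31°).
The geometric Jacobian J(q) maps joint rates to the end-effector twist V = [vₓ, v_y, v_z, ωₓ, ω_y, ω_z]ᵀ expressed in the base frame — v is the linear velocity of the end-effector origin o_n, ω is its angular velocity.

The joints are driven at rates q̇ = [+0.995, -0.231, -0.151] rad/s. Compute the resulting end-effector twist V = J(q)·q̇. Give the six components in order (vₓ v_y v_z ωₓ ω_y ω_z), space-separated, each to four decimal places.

o_n = [-0.1445, 0.7147, -0.6761]
J₁: ẑ×o_n = [-0.7147, -0.1445, 0.0000], ω = ẑ
J2: z=[0.8660, 0.5000, 0.0000] o=[-0.1000, 0.1732, 0.0000] → [-0.3381, 0.5855, 0.4912, 0.8660, 0.5000, 0.0000]
J3: z=[0.4045, -0.7006, -0.5878] o=[0.2184, 0.6217, -0.3155] → [0.3073, 0.3592, -0.2167, 0.4045, -0.7006, -0.5878]
V = J·q̇ = [-0.6794, -0.3333, -0.0808, -0.2611, -0.0097, 1.0838]

-0.6794 -0.3333 -0.0808 -0.2611 -0.0097 1.0838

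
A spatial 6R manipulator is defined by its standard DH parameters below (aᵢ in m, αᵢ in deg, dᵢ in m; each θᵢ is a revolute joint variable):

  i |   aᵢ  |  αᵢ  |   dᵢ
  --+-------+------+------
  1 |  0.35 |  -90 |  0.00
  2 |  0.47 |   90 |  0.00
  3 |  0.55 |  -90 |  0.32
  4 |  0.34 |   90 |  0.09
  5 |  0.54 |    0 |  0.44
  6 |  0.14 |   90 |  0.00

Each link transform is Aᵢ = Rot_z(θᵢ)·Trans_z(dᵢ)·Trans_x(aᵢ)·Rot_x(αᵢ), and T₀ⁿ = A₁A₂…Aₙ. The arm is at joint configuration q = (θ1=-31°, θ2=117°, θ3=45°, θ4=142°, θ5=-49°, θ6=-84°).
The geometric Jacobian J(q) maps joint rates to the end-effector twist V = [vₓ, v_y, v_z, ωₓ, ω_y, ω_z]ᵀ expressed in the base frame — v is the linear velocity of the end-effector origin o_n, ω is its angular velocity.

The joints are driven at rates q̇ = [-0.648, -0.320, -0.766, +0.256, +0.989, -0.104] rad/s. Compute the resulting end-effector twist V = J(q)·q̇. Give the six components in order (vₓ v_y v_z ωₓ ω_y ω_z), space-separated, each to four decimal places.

0.0517 -0.4200 0.4168 -1.0703 0.9304 -0.1656

o_n = [-0.4223, 0.1952, -0.7238]
J₁: ẑ×o_n = [-0.1952, -0.4223, 0.0000], ω = ẑ
J2: z=[0.5150, 0.8572, 0.0000] o=[0.3000, -0.1803, 0.0000] → [-0.6204, 0.3728, 0.8125, 0.5150, 0.8572, 0.0000]
J3: z=[0.7637, -0.4589, -0.4540] o=[0.1171, -0.0704, -0.4188] → [0.2605, 0.4778, -0.0447, 0.7637, -0.4589, -0.4540]
J4: z=[0.6394, 0.4408, 0.6300] o=[0.4105, 0.2071, -0.9106] → [0.0898, -0.6441, 0.3595, 0.6394, 0.4408, 0.6300]
J5: z=[-0.5470, 0.8366, -0.0301] o=[0.2843, 0.1361, -0.5900] → [-0.1101, -0.0519, 0.5587, -0.5470, 0.8366, -0.0301]
J6: z=[-0.5470, 0.8366, -0.0301] o=[-0.4084, 0.2093, -0.5852] → [-0.1164, -0.0754, 0.0193, -0.5470, 0.8366, -0.0301]
V = J·q̇ = [0.0517, -0.4200, 0.4168, -1.0703, 0.9304, -0.1656]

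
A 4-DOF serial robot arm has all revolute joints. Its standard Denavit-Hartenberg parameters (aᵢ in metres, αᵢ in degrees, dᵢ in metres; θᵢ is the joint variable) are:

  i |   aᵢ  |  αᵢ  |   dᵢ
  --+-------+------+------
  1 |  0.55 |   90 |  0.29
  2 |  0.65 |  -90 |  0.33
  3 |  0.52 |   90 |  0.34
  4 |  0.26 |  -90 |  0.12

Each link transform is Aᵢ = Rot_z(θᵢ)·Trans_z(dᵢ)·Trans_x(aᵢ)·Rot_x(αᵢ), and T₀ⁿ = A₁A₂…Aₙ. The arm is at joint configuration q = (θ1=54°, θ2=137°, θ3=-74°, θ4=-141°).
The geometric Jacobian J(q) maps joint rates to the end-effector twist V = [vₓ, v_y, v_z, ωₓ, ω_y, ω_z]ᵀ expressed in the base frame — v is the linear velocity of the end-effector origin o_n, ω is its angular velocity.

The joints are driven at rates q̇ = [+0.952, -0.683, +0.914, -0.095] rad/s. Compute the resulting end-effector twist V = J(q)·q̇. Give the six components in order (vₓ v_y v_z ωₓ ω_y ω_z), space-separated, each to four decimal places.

0.3818 0.4667 0.5872 -0.9794 -0.1415 0.3458

o_n = [0.5261, -0.4136, 0.5854]
J₁: ẑ×o_n = [0.4136, 0.5261, -0.0000], ω = ẑ
J2: z=[0.8090, -0.5878, 0.0000] o=[0.3233, 0.4450, 0.2900] → [-0.1736, -0.2390, -0.5754, 0.8090, -0.5878, 0.0000]
J3: z=[-0.4009, -0.5517, -0.7314] o=[0.3108, -0.1336, 0.7333] → [-0.1232, -0.2167, 0.2310, -0.4009, -0.5517, -0.7314]
J4: z=[0.6362, 0.4067, -0.6556] o=[0.5173, -0.6998, 0.5824] → [0.1889, -0.0076, 0.1785, 0.6362, 0.4067, -0.6556]
V = J·q̇ = [0.3818, 0.4667, 0.5872, -0.9794, -0.1415, 0.3458]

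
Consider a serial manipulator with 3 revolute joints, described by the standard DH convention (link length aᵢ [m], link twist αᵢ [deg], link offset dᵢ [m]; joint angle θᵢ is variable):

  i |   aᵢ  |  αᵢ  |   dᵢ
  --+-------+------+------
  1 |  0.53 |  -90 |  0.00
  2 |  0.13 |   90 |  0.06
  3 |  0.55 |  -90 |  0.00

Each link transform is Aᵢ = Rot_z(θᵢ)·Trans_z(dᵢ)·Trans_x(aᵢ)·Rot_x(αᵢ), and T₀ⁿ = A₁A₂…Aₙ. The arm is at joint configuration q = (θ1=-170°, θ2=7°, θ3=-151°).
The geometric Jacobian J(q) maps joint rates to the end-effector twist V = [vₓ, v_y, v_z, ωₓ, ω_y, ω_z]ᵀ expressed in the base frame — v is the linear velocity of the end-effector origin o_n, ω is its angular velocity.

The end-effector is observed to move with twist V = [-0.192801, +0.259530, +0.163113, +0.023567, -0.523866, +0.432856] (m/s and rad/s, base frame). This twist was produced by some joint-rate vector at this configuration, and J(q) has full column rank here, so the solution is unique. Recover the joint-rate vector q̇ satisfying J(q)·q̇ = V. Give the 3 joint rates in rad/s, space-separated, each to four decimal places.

o_n = [-0.2147, 0.1720, 0.0428]
J₁: ẑ×o_n = [-0.1720, -0.2147, 0.0000], ω = ẑ
J2: z=[0.1736, -0.9848, 0.0000] o=[-0.5219, -0.0920, 0.0000] → [-0.0421, -0.0074, 0.3484, 0.1736, -0.9848, 0.0000]
J3: z=[-0.1200, -0.0212, 0.9925] o=[-0.6386, -0.1735, -0.0158] → [-0.3442, 0.4278, -0.0325, -0.1200, -0.0212, 0.9925]
q̇ = J⁺·V = [-0.1190, 0.5200, 0.5560]

-0.1190 0.5200 0.5560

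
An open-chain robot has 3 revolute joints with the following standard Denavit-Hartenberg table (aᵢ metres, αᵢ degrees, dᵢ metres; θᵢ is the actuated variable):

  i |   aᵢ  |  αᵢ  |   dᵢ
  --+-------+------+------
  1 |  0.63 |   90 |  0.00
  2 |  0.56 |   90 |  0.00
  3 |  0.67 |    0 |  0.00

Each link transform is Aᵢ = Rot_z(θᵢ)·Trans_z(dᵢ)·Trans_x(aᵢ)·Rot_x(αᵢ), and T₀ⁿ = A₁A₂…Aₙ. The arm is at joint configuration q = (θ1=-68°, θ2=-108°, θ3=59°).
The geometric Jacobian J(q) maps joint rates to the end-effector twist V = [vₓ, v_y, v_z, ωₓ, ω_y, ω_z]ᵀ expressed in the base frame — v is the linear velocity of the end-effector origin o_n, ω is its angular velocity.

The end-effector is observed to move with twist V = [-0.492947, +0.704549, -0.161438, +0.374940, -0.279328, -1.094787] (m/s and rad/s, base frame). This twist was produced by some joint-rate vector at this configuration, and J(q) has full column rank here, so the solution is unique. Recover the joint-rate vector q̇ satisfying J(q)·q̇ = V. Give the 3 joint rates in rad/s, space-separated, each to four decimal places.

o_n = [-0.4013, -0.5399, -0.8608]
J₁: ẑ×o_n = [0.5399, -0.4013, 0.0000], ω = ẑ
J2: z=[-0.9272, -0.3746, 0.0000] o=[0.2360, -0.5841, 0.0000] → [0.3225, -0.7981, -0.2797, -0.9272, -0.3746, 0.0000]
J3: z=[-0.3563, 0.8818, 0.3090] o=[0.1712, -0.4237, -0.5326] → [-0.2535, -0.2938, 0.5462, -0.3563, 0.8818, 0.3090]
q̇ = J⁺·V = [-0.9650, -0.2430, -0.4200]

-0.9650 -0.2430 -0.4200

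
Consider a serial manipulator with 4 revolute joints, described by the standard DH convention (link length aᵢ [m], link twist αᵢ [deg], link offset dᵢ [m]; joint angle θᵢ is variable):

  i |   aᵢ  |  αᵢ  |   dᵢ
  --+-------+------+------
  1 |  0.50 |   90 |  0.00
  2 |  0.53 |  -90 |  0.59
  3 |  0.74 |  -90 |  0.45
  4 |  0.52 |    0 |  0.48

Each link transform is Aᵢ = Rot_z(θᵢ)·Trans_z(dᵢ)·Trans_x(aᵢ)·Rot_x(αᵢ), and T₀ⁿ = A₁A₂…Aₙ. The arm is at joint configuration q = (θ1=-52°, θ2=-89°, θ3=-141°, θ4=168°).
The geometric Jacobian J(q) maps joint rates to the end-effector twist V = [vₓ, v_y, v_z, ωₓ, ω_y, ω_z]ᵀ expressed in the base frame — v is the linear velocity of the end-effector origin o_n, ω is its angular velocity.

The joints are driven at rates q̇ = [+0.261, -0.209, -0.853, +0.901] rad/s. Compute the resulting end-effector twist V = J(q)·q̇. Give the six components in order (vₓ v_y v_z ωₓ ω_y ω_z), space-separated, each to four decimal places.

0.5148 -0.3670 0.3008 -0.9061 0.3619 -0.3208

o_n = [-0.3483, -1.3549, -0.6462]
J₁: ẑ×o_n = [1.3549, -0.3483, 0.0000], ω = ẑ
J2: z=[-0.7880, -0.6157, 0.0000] o=[0.3078, -0.3940, 0.0000] → [0.3978, -0.5092, 0.3532, -0.7880, -0.6157, 0.0000]
J3: z=[0.6156, -0.7879, 0.0175] o=[-0.1514, -0.7645, -0.5299] → [0.1019, 0.0681, -0.5186, 0.6156, -0.7879, 0.0175]
J4: z=[-0.6056, -0.4871, -0.6292] o=[-0.2475, -1.3979, 0.0529] → [0.3676, -0.3600, -0.0751, -0.6056, -0.4871, -0.6292]
V = J·q̇ = [0.5148, -0.3670, 0.3008, -0.9061, 0.3619, -0.3208]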